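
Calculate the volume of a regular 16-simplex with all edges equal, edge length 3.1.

V_16 = √(17) · 3.1^16 / (16! · 2^(16/2)) ≈ 5.59954e-08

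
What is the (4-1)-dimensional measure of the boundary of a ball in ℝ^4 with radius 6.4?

S = n·V_n(r)/r = 4·V_4(6.4)/6.4 (volume-to-surface relation), giving 5174.52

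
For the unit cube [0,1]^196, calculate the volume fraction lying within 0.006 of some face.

Shell fraction = 1 - (1-0.012)^196 ≈ 0.906166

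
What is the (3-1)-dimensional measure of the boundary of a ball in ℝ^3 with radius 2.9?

The surface area of an n-ball is 2π^(n/2) r^(n-1) / Γ(n/2). For n=3, r=2.9: 4πr² = 4π·(2.9)² ≈ 105.683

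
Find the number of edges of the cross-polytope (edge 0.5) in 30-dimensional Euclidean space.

An n-cross-polytope has 2^(k+1)·C(n,k+1) k-faces. Here 2^2·C(30,2) = 4·435 = 1740.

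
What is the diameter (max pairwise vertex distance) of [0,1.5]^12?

Diagonal = √12 · 1.5 ≈ 5.19615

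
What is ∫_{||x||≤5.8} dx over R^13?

The n-ball volume is π^(n/2)·r^n/Γ(n/2+1). With n=13, r=5.8: V ≈ 7.6543e+09.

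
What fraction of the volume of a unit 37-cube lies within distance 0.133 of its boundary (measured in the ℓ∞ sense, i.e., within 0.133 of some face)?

Shell fraction = 1 - (1-0.266)^37 ≈ 0.999989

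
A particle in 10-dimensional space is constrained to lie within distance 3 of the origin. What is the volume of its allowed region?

The n-ball volume is π^(n/2)·r^n/Γ(n/2+1). With n=10, r=3: V = 19683·π^5/40 ≈ 150585.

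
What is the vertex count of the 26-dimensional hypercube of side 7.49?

An n-cube has 2^n vertices; for n = 26 that is 2^26 = 67108864.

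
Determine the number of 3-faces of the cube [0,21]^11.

An n-cube has C(n,k)·2^(n-k) k-faces. Here C(11,3)·2^8 = 165·256 = 42240.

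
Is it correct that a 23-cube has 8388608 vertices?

True. The 23-cube has 2^23 = 8388608 vertices.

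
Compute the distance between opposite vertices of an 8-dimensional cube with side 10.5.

Diagonal = √8 · 10.5 ≈ 29.6985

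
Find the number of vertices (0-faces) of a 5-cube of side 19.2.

An n-cube has C(n,k)·2^(n-k) k-faces. Here C(5,0)·2^5 = 1·32 = 32.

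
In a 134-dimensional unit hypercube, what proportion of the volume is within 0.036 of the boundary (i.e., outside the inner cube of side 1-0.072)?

The inner cube has side 1-2·0.036 = 0.928 and volume (0.928)^134 ≈ 4.482e-05, so the shell holds 0.999955 of the volume.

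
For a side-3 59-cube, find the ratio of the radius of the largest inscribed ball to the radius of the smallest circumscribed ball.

r_in / r_out = (3/2) / (3√59/2) = 1/√59 ≈ 0.130189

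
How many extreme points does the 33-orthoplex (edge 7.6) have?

The 33-dimensional cross-polytope has 2n = 2·33 = 66 vertices.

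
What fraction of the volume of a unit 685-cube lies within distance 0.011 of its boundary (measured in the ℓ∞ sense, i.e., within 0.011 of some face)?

The inner cube has side 1-2·0.011 = 0.978 and volume (0.978)^685 ≈ 2.411e-07, so the shell holds 0.9999997589 of the volume.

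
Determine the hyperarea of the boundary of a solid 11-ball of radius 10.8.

S_11(10.8) = 2·π^(11/2)·(10.8)^10 / Γ(11/2) ≈ 4.4744e+11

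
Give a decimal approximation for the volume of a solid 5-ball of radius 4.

V_5(4) = π^(5/2) · (4)^5 / Γ(5/2 + 1) = 8192·π^2/15 ≈ 5390.12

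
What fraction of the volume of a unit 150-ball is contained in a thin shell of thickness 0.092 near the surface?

Shell fraction = 1 - (1-0.092)^150 ≈ 0.9999994837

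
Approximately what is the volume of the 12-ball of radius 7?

The n-ball volume is π^(n/2)·r^n/Γ(n/2+1). With n=12, r=7: V = 13841287201·π^6/720 ≈ 1.84818e+10.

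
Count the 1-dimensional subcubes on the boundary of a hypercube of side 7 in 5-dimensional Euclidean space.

Number of 1-faces = C(5,1) · 2^(5-1) = 5 · 16 = 80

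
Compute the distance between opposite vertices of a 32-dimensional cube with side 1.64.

||(1.64,1.64,...,1.64)|| = √(32)·1.64 ≈ 9.27724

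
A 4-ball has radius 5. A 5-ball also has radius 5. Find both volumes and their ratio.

V_4(5.0) ≈ 3084.25. V_5(5.0) ≈ 16449.3. Ratio V_4/V_5 ≈ 0.1875.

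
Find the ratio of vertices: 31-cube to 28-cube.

The 31-cube has 2^31 = 2147483648 vertices. The 28-cube has 2^28 = 268435456 vertices. Ratio: 2147483648/268435456 = 8.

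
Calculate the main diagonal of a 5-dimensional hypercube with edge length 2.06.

||(2.06,2.06,...,2.06)|| = √(5)·2.06 ≈ 4.6063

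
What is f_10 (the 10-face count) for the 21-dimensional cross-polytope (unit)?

Each 10-face is the convex hull of 11 vertices, one chosen as ±e_i from each of 11 distinct axes: 2^11·C(21,11) = 722362368.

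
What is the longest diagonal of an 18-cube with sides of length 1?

||(1,1,...,1)|| = √(18)·1 ≈ 4.24264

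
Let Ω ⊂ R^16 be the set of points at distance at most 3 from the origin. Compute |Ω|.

V_16(3) = π^(16/2) · (3)^16 / Γ(16/2 + 1) = 4782969·π^8/4480 ≈ 1.01302e+07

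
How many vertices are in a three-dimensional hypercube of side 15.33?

An n-cube has C(n,k)·2^(n-k) k-faces. Here C(3,0)·2^3 = 1·8 = 8.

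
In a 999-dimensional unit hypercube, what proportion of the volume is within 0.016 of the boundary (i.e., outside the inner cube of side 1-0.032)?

1 - (1 - 2·0.016)^999 = 1 - 0.968^999 ≈ 1 - 7.753e-15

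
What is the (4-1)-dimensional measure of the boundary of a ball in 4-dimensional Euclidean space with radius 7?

The surface area of an n-ball is 2π^(n/2) r^(n-1) / Γ(n/2). For n=4, r=7: 686·π^2 ≈ 6770.55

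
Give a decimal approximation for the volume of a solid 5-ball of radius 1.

V = 8·π^2/15 ≈ 5.26379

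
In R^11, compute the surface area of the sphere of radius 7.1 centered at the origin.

S_11(7.1) = 2·π^(11/2)·(7.1)^10 / Γ(11/2) ≈ 6.74654e+09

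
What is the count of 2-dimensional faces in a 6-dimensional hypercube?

f_2(6-cube) = (6 choose 2) · 2^4 = 240.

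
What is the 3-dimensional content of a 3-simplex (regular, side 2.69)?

Volume = (√2/12) · 2.69³ = 2.29399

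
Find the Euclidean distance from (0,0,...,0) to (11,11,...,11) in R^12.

Diagonal = √12 · 11 ≈ 38.1051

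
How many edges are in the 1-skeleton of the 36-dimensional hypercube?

Each of the 2^36 = 68719476736 vertices has degree 36; total edges = 36·2^36/2 = 1236950581248.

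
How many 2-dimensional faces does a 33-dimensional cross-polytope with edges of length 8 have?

An n-cross-polytope has 2^(k+1)·C(n,k+1) k-faces. Here 2^3·C(33,3) = 8·5456 = 43648.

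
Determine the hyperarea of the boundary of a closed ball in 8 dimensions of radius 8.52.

S_8(8.52) = 2·π^(8/2)·(8.52)^7 / Γ(8/2) ≈ 1.05817e+08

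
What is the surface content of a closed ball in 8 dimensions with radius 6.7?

|∂B_8(6.7)| ≈ 1.96789e+07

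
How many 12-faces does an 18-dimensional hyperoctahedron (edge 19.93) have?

An n-cross-polytope has 2^(k+1)·C(n,k+1) k-faces. Here 2^13·C(18,13) = 8192·8568 = 70189056.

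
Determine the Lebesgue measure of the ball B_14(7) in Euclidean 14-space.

V_14(7) = π^(14/2) · (7)^14 / Γ(14/2 + 1) = 96889010407·π^7/720 ≈ 4.06435e+11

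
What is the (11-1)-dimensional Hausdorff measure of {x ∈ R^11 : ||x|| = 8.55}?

S_11(8.55) = 2·π^(11/2)·(8.55)^10 / Γ(11/2) ≈ 4.32672e+10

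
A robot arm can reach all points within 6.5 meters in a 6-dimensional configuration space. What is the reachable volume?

Volume = π^{6/2}·(6.5)^6/Γ(4) = 4826809·π^3/384 ≈ 389743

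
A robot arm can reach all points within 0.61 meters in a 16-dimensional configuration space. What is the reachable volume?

Volume = π^{16/2}·(0.61)^16/Γ(9) ≈ 8.6488e-05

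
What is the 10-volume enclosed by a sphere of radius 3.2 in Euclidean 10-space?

Volume = π^{10/2}·(3.2)^10/Γ(6) ≈ 287123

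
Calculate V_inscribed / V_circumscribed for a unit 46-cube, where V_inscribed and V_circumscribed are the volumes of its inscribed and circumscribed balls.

V_in / V_out = (r_in/r_out)^46 = (1/√46)^46 = 46^(-46/2) ≈ 5.70913e-39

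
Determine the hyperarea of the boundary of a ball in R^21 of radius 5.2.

|∂B_21(5.2)| ≈ 6.12116e+13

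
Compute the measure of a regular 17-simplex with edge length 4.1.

V_17 = √(18) · 4.1^17 / (17! · 2^(17/2)) ≈ 8.61268e-07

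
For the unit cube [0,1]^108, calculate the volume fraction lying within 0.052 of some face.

Shell fraction = 1 - (1-0.104)^108 ≈ 0.999993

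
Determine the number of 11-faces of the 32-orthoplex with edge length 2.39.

Number of 11-faces = 2^(11+1) · C(32,11+1) = 4096 · 225792840 = 924847472640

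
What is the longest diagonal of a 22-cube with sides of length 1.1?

The space diagonal of an n-cube of side s is s√n. Here 1.1·√22 ≈ 5.15946.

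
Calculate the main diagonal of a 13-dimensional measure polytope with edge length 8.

||(8,8,...,8)|| = √(13)·8 ≈ 28.8444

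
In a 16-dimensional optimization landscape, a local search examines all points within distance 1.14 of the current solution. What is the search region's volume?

V_16(1.14) = π^(16/2) · (1.14)^16 / Γ(16/2 + 1) ≈ 1.91494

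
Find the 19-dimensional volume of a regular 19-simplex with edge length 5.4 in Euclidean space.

V_19 = √(20) · 5.4^19 / (19! · 2^(19/2)) ≈ 4.17943e-06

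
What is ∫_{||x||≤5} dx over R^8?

The n-ball volume is π^(n/2)·r^n/Γ(n/2+1). With n=8, r=5: V = 390625·π^4/24 ≈ 1.58543e+06.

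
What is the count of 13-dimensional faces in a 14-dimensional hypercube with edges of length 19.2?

Number of 13-faces = C(14,13) · 2^(14-13) = 14 · 2 = 28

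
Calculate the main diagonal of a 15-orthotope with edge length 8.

The space diagonal of an n-cube of side s is s√n. Here 8·√15 ≈ 30.9839.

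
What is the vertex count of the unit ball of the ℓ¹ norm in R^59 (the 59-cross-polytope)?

The 59-dimensional cross-polytope has 2n = 2·59 = 118 vertices.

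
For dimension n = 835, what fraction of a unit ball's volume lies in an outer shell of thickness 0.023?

1 - (1-0.023)^835 ≈ 0.9999999964 ≈ (100 - 3.65e-07)%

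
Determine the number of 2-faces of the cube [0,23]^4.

An n-cube has C(n,k)·2^(n-k) k-faces. Here C(4,2)·2^2 = 6·4 = 24.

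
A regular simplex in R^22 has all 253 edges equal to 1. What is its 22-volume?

For a regular n-simplex with edge a, V = (a^n / n!)·√((n+1)/2^n). With a=1, n=22: V ≈ 2.08337e-24.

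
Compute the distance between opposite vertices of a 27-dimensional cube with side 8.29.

The space diagonal of an n-cube of side s is s√n. Here 8.29·√27 ≈ 43.0761.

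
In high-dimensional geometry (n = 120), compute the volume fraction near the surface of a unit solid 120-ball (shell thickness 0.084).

1 - (1-0.084)^120 ≈ 0.999973 ≈ 99.997324%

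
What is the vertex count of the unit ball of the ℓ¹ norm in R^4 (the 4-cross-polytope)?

The 4-dimensional cross-polytope has 2n = 2·4 = 8 vertices.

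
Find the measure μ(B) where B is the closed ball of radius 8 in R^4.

V = 2048·π^2 ≈ 20212.9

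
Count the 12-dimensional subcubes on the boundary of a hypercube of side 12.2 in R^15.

Number of 12-faces = C(15,12) · 2^(15-12) = 455 · 8 = 3640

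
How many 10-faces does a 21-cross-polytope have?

Number of 10-faces = 2^(10+1) · C(21,10+1) = 2048 · 352716 = 722362368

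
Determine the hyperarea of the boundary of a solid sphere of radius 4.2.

S_3(4.2) = 2·π^(3/2)·(4.2)^2 / Γ(3/2) = 4πr² = 4π·(4.2)² ≈ 221.671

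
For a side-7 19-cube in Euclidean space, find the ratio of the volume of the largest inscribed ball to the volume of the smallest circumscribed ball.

V_in/V_out = n^(-n/2) = 19^(-19/2) ≈ 7.10953e-13.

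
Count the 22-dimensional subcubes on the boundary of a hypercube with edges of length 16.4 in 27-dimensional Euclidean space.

An n-cube has C(n,k)·2^(n-k) k-faces. Here C(27,22)·2^5 = 80730·32 = 2583360.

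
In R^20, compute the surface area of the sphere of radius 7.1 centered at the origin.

S_20(7.1) = 2·π^(20/2)·(7.1)^19 / Γ(20/2) ≈ 7.70326e+15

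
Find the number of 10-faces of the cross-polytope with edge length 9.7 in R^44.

Number of 10-faces = 2^(10+1) · C(44,10+1) = 2048 · 7669339132 = 15706806542336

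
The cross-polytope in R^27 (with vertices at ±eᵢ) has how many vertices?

The vertices are ±e_1, ..., ±e_27, so there are 2·27 = 54.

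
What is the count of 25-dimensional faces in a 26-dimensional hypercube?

Choose 25 of 26 axes to span the face (C(26,25) = 26 ways), then fix each of the remaining 1 coordinate at one of its two extreme values (2^1 = 2 ways): 26·2 = 52.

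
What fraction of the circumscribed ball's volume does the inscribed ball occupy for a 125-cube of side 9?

V_in / V_out = (r_in/r_out)^125 = (1/√125)^125 = 125^(-125/2) ≈ 8.77252e-132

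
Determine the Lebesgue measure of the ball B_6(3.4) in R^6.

Volume = π^{6/2}·(3.4)^6/Γ(4) ≈ 7983.11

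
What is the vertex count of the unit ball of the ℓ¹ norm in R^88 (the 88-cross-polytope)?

Number of vertices = 2n = 176.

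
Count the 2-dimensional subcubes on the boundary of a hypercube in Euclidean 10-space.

Number of 2-faces = C(10,2) · 2^(10-2) = 45 · 256 = 11520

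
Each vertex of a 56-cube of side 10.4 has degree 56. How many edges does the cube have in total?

Each of the 2^56 = 72057594037927936 vertices has degree 56; total edges = 56·2^56/2 = 2017612633061982208.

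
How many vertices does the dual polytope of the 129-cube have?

The 129-dimensional cross-polytope has 2n = 2·129 = 258 vertices.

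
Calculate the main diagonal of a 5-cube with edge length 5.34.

The space diagonal of an n-cube of side s is s√n. Here 5.34·√5 ≈ 11.9406.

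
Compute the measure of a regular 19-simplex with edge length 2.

Volume = 2^19 · √(20/2^19) / 19! ≈ 2.66198e-14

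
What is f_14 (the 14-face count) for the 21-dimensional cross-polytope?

An n-cross-polytope has 2^(k+1)·C(n,k+1) k-faces. Here 2^15·C(21,15) = 32768·54264 = 1778122752.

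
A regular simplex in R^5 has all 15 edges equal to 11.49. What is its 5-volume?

V_5 = √(6) · 11.49^5 / (5! · 2^(5/2)) ≈ 722.636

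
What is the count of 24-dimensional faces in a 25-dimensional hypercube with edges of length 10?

f_24(25-cube) = (25 choose 24) · 2^1 = 50.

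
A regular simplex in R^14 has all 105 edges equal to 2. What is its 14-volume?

For a regular n-simplex with edge a, V = (a^n / n!)·√((n+1)/2^n). With a=2, n=14: V ≈ 5.68653e-09.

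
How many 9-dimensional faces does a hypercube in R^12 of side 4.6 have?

An n-cube has C(n,k)·2^(n-k) k-faces. Here C(12,9)·2^3 = 220·8 = 1760.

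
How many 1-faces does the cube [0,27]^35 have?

An n-cube has n·2^(n-1) edges. With n = 35: 35·17179869184 = 601295421440.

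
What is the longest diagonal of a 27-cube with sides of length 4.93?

d = √(4.93² + 4.93² + ... + 4.93²) [27 terms] = √(27·4.93²) = 4.93√27 ≈ 25.617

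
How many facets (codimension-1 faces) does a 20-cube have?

An n-cube has C(n,k)·2^(n-k) k-faces. Here C(20,19)·2^1 = 20·2 = 40.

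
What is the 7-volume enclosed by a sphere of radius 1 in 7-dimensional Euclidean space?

V = 16·π^3/105 ≈ 4.72477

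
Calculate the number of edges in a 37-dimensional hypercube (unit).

The 37-cube has n·2^(n-1) = 37·2^36 = 37·68719476736 = 2542620639232 edges.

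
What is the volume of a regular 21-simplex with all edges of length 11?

For a regular n-simplex with edge a, V = (a^n / n!)·√((n+1)/2^n). With a=11, n=21: V ≈ 0.469136.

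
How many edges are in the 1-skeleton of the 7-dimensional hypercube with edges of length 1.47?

The 7-cube has n·2^(n-1) = 7·2^6 = 7·64 = 448 edges.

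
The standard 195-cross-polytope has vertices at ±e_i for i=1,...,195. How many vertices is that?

The 195-dimensional cross-polytope has 2n = 2·195 = 390 vertices.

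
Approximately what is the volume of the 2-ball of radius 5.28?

V_2(5.28) = π^(2/2) · (5.28)^2 / Γ(2/2 + 1) ≈ 87.5826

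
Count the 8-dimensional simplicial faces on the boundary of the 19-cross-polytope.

An n-cross-polytope has 2^(k+1)·C(n,k+1) k-faces. Here 2^9·C(19,9) = 512·92378 = 47297536.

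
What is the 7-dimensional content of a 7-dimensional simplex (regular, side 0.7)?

V = (0.7^7 / 7!) · √((7+1) / 2^7) ≈ 4.08503e-06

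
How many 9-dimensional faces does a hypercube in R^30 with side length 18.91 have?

f_9(30-cube) = (30 choose 9) · 2^21 = 30004268236800.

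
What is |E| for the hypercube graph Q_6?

Each of the 2^6 = 64 vertices has degree 6; total edges = 6·2^6/2 = 192.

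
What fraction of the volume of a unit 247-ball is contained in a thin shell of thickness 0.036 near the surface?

V(inner)/V(outer) = ((1-0.036)/1)^247 ≈ 0.0001167, so the shell fraction is 0.999883.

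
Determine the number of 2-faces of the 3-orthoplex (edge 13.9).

Each 2-face is the convex hull of 3 vertices, one chosen as ±e_i from each of 3 distinct axes: 2^3·C(3,3) = 8.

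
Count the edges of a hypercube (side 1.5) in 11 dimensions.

An n-cube has n·2^(n-1) edges. With n = 11: 11·1024 = 11264.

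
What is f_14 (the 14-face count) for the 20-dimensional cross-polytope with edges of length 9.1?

An n-cross-polytope has 2^(k+1)·C(n,k+1) k-faces. Here 2^15·C(20,15) = 32768·15504 = 508035072.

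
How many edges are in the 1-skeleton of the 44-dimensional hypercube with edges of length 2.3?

Number of 1-faces = C(44,1)·2^(44-1) = 44·8796093022208 = 387028092977152.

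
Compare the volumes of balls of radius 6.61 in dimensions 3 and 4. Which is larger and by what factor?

V_3(6.61) ≈ 1209.74, V_4(6.61) ≈ 9420.54. The 4-ball is larger by a factor of 7.787.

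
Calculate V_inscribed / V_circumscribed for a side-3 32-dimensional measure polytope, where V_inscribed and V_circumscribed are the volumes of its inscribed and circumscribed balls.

V_in / V_out = (r_in/r_out)^32 = (1/√32)^32 = 32^(-32/2) ≈ 8.27181e-25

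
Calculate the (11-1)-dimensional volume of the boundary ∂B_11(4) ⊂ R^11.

S = n·V_n(r)/r = 11·V_11(4)/4 (volume-to-surface relation), giving 67108864·π^5/945 ≈ 2.17319e+07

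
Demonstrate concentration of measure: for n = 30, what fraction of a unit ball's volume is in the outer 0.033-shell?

1 - (1-0.033)^30 ≈ 0.634578 ≈ 63.46%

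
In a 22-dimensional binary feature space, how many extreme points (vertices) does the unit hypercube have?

An n-cube has 2^n vertices; for n = 22 that is 2^22 = 4194304.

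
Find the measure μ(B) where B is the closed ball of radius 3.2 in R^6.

Volume = π^{6/2}·(3.2)^6/Γ(4) ≈ 5548.79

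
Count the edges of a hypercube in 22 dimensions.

The 22-cube has n·2^(n-1) = 22·2^21 = 22·2097152 = 46137344 edges.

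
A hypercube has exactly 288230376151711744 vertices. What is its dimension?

The n-cube has 2^n vertices, and 288230376151711744 = 2^58, so n = 58.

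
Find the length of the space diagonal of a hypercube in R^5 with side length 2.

The space diagonal of an n-cube of side s is s√n. Here 2·√5 ≈ 4.47214.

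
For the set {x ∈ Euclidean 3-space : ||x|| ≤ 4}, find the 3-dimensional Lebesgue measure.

The n-ball volume is π^(n/2)·r^n/Γ(n/2+1). With n=3, r=4: V = 256·π/3 ≈ 268.083.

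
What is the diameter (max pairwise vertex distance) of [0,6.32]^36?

||(6.32,6.32,...,6.32)|| = √(36)·6.32 = 37.92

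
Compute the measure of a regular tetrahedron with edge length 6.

Volume = (√2/12) · 6³ = 25.4558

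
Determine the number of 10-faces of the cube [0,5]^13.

An n-cube has C(n,k)·2^(n-k) k-faces. Here C(13,10)·2^3 = 286·8 = 2288.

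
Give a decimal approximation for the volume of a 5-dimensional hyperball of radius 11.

Volume = π^{5/2}·(11)^5/Γ(7/2) = 1288408·π^2/15 ≈ 847738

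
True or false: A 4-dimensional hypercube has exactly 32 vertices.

False. The 4-cube has 2^4 = 16 vertices.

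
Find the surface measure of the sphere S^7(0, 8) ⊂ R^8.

The surface area of an n-ball is 2π^(n/2) r^(n-1) / Γ(n/2). For n=8, r=8: 2097152·π^4/3 ≈ 6.80939e+07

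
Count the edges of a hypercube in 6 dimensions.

Number of 1-faces = C(6,1)·2^(6-1) = 6·32 = 192.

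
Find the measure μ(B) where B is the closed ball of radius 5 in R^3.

Volume = π^{3/2}·(5)^3/Γ(5/2) = 500·π/3 ≈ 523.599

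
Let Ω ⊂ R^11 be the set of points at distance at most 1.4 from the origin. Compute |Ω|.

The n-ball volume is π^(n/2)·r^n/Γ(n/2+1). With n=11, r=1.4: V ≈ 76.298.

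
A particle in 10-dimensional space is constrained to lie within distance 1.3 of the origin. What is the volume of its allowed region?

The n-ball volume is π^(n/2)·r^n/Γ(n/2+1). With n=10, r=1.3: V ≈ 35.1562.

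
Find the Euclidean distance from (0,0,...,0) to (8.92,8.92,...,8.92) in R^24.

||(8.92,8.92,...,8.92)|| = √(24)·8.92 ≈ 43.6989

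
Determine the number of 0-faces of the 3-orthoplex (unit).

An n-cross-polytope has 2^(k+1)·C(n,k+1) k-faces. Here 2^1·C(3,1) = 2·3 = 6.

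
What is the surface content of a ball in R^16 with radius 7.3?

S = n·V_n(r)/r = 16·V_16(7.3)/7.3 (volume-to-surface relation), giving 3.3546e+13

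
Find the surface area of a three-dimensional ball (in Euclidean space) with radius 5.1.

S = n·V_n(r)/r = 3·V_3(5.1)/5.1 (volume-to-surface relation), giving 4πr² = 4π·(5.1)² ≈ 326.851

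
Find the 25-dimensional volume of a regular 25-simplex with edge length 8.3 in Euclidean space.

Volume = 8.3^25 · √(26/2^25) / 25! ≈ 5.38169e-06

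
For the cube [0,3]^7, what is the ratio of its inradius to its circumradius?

Ratio = (s/2)/(s√7/2) = 7^(-1/2) ≈ 0.377964.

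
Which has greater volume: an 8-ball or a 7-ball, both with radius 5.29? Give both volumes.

V_8(5.29) ≈ 2.48905e+06. V_7(5.29) ≈ 547734. The 8-ball is larger.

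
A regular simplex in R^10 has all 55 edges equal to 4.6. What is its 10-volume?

For a regular n-simplex with edge a, V = (a^n / n!)·√((n+1)/2^n). With a=4.6, n=10: V ≈ 0.121161.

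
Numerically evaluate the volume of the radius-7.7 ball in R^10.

The n-ball volume is π^(n/2)·r^n/Γ(n/2+1). With n=10, r=7.7: V ≈ 1.86842e+09.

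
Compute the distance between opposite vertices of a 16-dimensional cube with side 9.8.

The space diagonal of an n-cube of side s is s√n. Here 9.8·√16 = 39.2.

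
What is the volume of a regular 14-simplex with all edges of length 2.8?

For a regular n-simplex with edge a, V = (a^n / n!)·√((n+1)/2^n). With a=2.8, n=14: V ≈ 6.31887e-07.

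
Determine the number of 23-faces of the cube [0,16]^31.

Choose 23 of 31 axes to span the face (C(31,23) = 7888725 ways), then fix each of the remaining 8 coordinates at one of its two extreme values (2^8 = 256 ways): 7888725·256 = 2019513600.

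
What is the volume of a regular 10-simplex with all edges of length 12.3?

For a regular n-simplex with edge a, V = (a^n / n!)·√((n+1)/2^n). With a=12.3, n=10: V ≈ 2263.78.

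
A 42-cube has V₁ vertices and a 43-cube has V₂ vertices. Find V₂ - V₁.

V₁ = 2^42 = 4398046511104. V₂ = 2^43 = 8796093022208. V₂ - V₁ = 4398046511104.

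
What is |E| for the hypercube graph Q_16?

The 16-cube has n·2^(n-1) = 16·2^15 = 16·32768 = 524288 edges.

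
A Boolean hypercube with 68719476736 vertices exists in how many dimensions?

Since 2^n = 68719476736, we have n = 36.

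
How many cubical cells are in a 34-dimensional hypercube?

Number of 3-faces = C(34,3) · 2^(34-3) = 5984 · 2147483648 = 12850542149632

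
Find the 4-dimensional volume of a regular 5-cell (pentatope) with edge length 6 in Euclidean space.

V = (6^4 / 4!) · √((4+1) / 2^4) ≈ 30.1869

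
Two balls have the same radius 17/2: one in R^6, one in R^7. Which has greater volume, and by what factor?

V_6(17/2) ≈ 1.949e+06, V_7(17/2) ≈ 1.51465e+07. The 7-ball is larger by a factor of 7.771.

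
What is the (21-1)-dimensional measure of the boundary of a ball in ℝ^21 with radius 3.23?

|∂B_21(3.23)| ≈ 4.47525e+09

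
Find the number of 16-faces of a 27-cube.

Number of 16-faces = C(27,16) · 2^(27-16) = 13037895 · 2048 = 26701608960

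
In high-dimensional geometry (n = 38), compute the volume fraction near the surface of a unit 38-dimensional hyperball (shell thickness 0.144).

1 - (1-0.144)^38 ≈ 0.997284 ≈ 99.73%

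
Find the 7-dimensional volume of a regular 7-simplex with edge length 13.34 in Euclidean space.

V = (13.34^7 / 7!) · √((7+1) / 2^7) ≈ 3729.07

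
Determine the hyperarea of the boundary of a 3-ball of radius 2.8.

The surface area of an n-ball is 2π^(n/2) r^(n-1) / Γ(n/2). For n=3, r=2.8: 4πr² = 4π·(2.8)² ≈ 98.5203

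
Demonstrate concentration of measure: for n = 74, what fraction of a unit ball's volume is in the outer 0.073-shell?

1 - (1-0.073)^74 ≈ 0.996336 ≈ 99.63%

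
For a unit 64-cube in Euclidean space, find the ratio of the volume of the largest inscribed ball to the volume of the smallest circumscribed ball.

V_in / V_out = (r_in/r_out)^64 = (1/√64)^64 = 64^(-64/2) ≈ 1.59309e-58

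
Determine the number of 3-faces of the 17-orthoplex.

f_3(17-orthoplex) = 2^4 · (17 choose 4) = 38080.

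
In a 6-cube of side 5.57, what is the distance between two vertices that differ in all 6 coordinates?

||(5.57,5.57,...,5.57)|| = √(6)·5.57 ≈ 13.6437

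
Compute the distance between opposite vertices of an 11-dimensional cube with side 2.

||(2,2,...,2)|| = √(11)·2 ≈ 6.63325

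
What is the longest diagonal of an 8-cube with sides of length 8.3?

The space diagonal of an n-cube of side s is s√n. Here 8.3·√8 ≈ 23.4759.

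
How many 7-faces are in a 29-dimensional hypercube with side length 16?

f_7(29-cube) = (29 choose 7) · 2^22 = 6546385797120.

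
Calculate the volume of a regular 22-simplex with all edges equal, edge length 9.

For a regular n-simplex with edge a, V = (a^n / n!)·√((n+1)/2^n). With a=9, n=22: V ≈ 0.00205165.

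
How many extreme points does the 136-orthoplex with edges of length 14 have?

The vertices are ±e_1, ..., ±e_136, so there are 2·136 = 272.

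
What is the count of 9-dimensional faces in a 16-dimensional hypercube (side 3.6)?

An n-cube has C(n,k)·2^(n-k) k-faces. Here C(16,9)·2^7 = 11440·128 = 1464320.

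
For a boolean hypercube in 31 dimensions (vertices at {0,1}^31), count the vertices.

Number of vertices = 2^31 = 2147483648.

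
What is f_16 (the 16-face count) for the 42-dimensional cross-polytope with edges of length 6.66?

An n-cross-polytope has 2^(k+1)·C(n,k+1) k-faces. Here 2^17·C(42,17) = 131072·254661927156 = 33379048116191232.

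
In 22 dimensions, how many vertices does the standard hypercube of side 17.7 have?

The 22-cube has 2^22 = 4194304 vertices.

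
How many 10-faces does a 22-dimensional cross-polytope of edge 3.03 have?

Each 10-face is the convex hull of 11 vertices, one chosen as ±e_i from each of 11 distinct axes: 2^11·C(22,11) = 1444724736.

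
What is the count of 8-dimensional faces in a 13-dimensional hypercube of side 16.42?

Number of 8-faces = C(13,8) · 2^(13-8) = 1287 · 32 = 41184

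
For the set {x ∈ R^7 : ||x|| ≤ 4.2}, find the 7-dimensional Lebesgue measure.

V_7(4.2) = π^(7/2) · (4.2)^7 / Γ(7/2 + 1) ≈ 108924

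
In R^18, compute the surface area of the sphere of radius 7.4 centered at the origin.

S = n·V_n(r)/r = 18·V_18(7.4)/7.4 (volume-to-surface relation), giving 8.84703e+14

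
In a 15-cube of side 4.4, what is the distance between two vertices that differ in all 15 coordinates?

The space diagonal of an n-cube of side s is s√n. Here 4.4·√15 ≈ 17.0411.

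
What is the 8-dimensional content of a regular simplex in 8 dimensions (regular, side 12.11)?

For a regular n-simplex with edge a, V = (a^n / n!)·√((n+1)/2^n). With a=12.11, n=8: V ≈ 2150.97.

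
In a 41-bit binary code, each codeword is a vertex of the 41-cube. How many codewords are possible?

Number of vertices = 2^41 = 2199023255552.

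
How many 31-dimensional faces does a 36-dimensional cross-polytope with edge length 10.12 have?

An n-cross-polytope has 2^(k+1)·C(n,k+1) k-faces. Here 2^32·C(36,32) = 4294967296·58905 = 252995048570880.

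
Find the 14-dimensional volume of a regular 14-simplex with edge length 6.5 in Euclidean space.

For a regular n-simplex with edge a, V = (a^n / n!)·√((n+1)/2^n). With a=6.5, n=14: V ≈ 0.0834093.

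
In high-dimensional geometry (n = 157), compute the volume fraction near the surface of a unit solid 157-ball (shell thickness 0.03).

1 - (1-0.03)^157 ≈ 0.991622 ≈ 99.16%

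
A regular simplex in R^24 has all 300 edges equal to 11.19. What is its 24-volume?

Volume = 11.19^24 · √(25/2^24) / 24! ≈ 0.0292298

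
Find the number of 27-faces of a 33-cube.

Number of 27-faces = C(33,27) · 2^(33-27) = 1107568 · 64 = 70884352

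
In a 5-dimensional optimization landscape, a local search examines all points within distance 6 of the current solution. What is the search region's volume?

Volume = π^{5/2}·(6)^5/Γ(7/2) = 20736·π^2/5 ≈ 40931.2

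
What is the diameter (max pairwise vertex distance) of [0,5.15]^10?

Diagonal = √10 · 5.15 ≈ 16.2857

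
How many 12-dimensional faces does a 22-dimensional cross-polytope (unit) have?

f_12(22-orthoplex) = 2^13 · (22 choose 13) = 4074864640.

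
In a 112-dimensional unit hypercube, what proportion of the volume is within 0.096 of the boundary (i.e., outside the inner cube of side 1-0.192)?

Shell fraction = 1 - (1-0.192)^112 ≈ 1 - 4.267e-11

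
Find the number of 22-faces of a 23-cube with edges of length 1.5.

An n-cube has C(n,k)·2^(n-k) k-faces. Here C(23,22)·2^1 = 23·2 = 46.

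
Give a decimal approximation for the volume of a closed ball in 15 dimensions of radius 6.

V = 1486016741376·π^7/25025 ≈ 1.79349e+11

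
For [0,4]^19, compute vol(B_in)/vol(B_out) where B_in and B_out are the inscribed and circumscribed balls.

V_in/V_out = n^(-n/2) = 19^(-19/2) ≈ 7.10953e-13.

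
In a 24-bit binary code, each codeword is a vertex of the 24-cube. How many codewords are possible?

The 24-cube has 2^24 = 16777216 vertices.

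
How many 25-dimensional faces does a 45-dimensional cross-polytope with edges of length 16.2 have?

An n-cross-polytope has 2^(k+1)·C(n,k+1) k-faces. Here 2^26·C(45,26) = 67108864·2438362177020 = 163635715720379105280.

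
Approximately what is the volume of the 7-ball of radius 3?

The n-ball volume is π^(n/2)·r^n/Γ(n/2+1). With n=7, r=3: V = 11664·π^3/35 ≈ 10333.1.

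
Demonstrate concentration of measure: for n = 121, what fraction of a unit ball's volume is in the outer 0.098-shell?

1 - (1-0.098)^121 ≈ 0.9999961982 ≈ 99.999620%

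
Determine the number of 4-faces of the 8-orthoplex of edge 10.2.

An n-cross-polytope has 2^(k+1)·C(n,k+1) k-faces. Here 2^5·C(8,5) = 32·56 = 1792.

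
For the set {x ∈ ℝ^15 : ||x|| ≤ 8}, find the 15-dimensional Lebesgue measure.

The n-ball volume is π^(n/2)·r^n/Γ(n/2+1). With n=15, r=8: V = 9007199254740992·π^7/2027025 ≈ 1.34208e+13.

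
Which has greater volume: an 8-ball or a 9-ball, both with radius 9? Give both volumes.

V_8(9) ≈ 1.74714e+08. V_9(9) ≈ 1.27791e+09. The 9-ball is larger.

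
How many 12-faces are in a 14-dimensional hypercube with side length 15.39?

An n-cube has C(n,k)·2^(n-k) k-faces. Here C(14,12)·2^2 = 91·4 = 364.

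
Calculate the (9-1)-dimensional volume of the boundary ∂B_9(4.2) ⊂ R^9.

S = n·V_n(r)/r = 9·V_9(4.2)/4.2 (volume-to-surface relation), giving 2.87445e+06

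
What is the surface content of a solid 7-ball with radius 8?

The surface area of an n-ball is 2π^(n/2) r^(n-1) / Γ(n/2). For n=7, r=8: 4194304·π^3/15 ≈ 8.66998e+06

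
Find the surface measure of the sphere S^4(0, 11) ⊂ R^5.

S_5(11) = 2·π^(5/2)·(11)^4 / Γ(5/2) = 117128·π^2/3 ≈ 385336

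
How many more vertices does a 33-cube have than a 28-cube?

The 33-cube has 2^33 = 8589934592 vertices. The 28-cube has 2^28 = 268435456 vertices. Difference: 8589934592 - 268435456 = 8321499136.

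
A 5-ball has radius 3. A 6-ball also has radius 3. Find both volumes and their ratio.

V_5(3) ≈ 1279.1. V_6(3) ≈ 3767.26. Ratio V_5/V_6 ≈ 0.3395.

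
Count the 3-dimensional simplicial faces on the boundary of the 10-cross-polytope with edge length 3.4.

Number of 3-faces = 2^(3+1) · C(10,3+1) = 16 · 210 = 3360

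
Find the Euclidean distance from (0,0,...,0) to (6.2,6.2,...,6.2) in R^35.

d = √(6.2² + 6.2² + ... + 6.2²) [35 terms] = √(35·6.2²) = 6.2√35 ≈ 36.6797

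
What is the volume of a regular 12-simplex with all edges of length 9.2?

Volume = 9.2^12 · √(13/2^12) / 12! ≈ 43.2423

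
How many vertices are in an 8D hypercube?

Choose 0 of 8 axes to span the face (C(8,0) = 1 way), then fix each of the remaining 8 coordinates at one of its two extreme values (2^8 = 256 ways): 1·256 = 256.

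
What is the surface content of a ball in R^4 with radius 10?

S = n·V_n(r)/r = 4·V_4(10)/10 (volume-to-surface relation), giving 2000·π^2 ≈ 19739.2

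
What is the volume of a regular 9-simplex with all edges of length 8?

V_9 = √(10) · 8^9 / (9! · 2^(9/2)) ≈ 51.6906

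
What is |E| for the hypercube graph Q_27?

Number of 1-faces = C(27,1)·2^(27-1) = 27·67108864 = 1811939328.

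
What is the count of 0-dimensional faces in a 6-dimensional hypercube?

Choose 0 of 6 axes to span the face (C(6,0) = 1 way), then fix each of the remaining 6 coordinates at one of its two extreme values (2^6 = 64 ways): 1·64 = 64.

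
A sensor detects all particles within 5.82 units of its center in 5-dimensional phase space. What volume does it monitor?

The n-ball volume is π^(n/2)·r^n/Γ(n/2+1). With n=5, r=5.82: V ≈ 35149.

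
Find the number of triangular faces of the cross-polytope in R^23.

Each 2-face is the convex hull of 3 vertices, one chosen as ±e_i from each of 3 distinct axes: 2^3·C(23,3) = 14168.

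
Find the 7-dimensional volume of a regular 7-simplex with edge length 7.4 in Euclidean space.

V_7 = √(8) · 7.4^7 / (7! · 2^(7/2)) ≈ 60.2742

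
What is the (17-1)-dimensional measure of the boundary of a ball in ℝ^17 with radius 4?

|∂B_17(4)| = 2199023255552·π^8/2027025 ≈ 1.02937e+10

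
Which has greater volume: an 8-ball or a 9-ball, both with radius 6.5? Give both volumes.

V_8(6.5) ≈ 1.29329e+07. V_9(6.5) ≈ 6.83184e+07. The 9-ball is larger.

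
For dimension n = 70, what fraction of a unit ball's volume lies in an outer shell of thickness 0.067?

1 - (1-0.067)^70 ≈ 0.992207 ≈ 99.22%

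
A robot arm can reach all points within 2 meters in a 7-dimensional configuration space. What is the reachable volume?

Volume = π^{7/2}·(2)^7/Γ(9/2) = 2048·π^3/105 ≈ 604.77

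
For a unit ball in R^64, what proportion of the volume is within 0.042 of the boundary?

V(inner)/V(outer) = ((1-0.042)/1)^64 ≈ 0.06418, so the shell fraction is 0.935821.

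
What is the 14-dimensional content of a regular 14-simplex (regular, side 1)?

For a regular n-simplex with edge a, V = (a^n / n!)·√((n+1)/2^n). With a=1, n=14: V ≈ 3.47078e-13.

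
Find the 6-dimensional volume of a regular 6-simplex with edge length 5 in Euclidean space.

V_6 = √(7) · 5^6 / (6! · 2^(6/2)) ≈ 7.17706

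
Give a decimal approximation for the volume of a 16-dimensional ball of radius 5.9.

V_16(5.9) = π^(16/2) · (5.9)^16 / Γ(16/2 + 1) ≈ 5.07353e+11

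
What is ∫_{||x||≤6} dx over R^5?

The n-ball volume is π^(n/2)·r^n/Γ(n/2+1). With n=5, r=6: V = 20736·π^2/5 ≈ 40931.2.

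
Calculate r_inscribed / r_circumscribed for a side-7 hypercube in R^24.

r_in / r_out = (7/2) / (7√24/2) = 1/√24 ≈ 0.204124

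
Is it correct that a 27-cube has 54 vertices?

False. The 27-cube has 2^27 = 134217728 vertices.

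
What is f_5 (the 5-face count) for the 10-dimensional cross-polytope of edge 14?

Each 5-face is the convex hull of 6 vertices, one chosen as ±e_i from each of 6 distinct axes: 2^6·C(10,6) = 13440.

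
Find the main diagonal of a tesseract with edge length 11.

The space diagonal of an n-cube of side s is s√n. Here 11·√4 = 22.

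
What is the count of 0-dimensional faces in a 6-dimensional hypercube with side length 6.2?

Choose 0 of 6 axes to span the face (C(6,0) = 1 way), then fix each of the remaining 6 coordinates at one of its two extreme values (2^6 = 64 ways): 1·64 = 64.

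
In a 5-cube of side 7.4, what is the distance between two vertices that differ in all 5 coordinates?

Diagonal = √5 · 7.4 ≈ 16.5469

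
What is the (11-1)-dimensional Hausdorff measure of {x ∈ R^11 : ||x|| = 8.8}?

S_11(8.8) = 2·π^(11/2)·(8.8)^10 / Γ(11/2) ≈ 5.77197e+10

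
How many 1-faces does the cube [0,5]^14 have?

The 14-cube has n·2^(n-1) = 14·2^13 = 14·8192 = 114688 edges.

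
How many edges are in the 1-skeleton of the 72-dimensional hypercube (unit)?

An n-cube has n·2^(n-1) edges. With n = 72: 72·2361183241434822606848 = 170005193383307227693056.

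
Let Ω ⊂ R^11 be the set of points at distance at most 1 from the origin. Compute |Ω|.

Volume = π^{11/2}·(1)^11/Γ(13/2) = 64·π^5/10395 ≈ 1.8841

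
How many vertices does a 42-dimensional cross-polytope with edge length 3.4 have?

An n-cross-polytope has 2n vertices; here n = 42, giving 84.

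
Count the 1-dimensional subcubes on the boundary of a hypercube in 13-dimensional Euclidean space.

An n-cube has C(n,k)·2^(n-k) k-faces. Here C(13,1)·2^12 = 13·4096 = 53248.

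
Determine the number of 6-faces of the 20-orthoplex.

Number of 6-faces = 2^(6+1) · C(20,6+1) = 128 · 77520 = 9922560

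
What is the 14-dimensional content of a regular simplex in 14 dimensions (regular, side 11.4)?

Volume = 11.4^14 · √(15/2^14) / 14! ≈ 217.318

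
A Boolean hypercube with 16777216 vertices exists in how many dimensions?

2^n = 16777216 ⇒ n = log_2(16777216) = 24.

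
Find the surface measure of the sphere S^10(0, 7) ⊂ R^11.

|∂B_11(7)| = 2582630848·π^5/135 ≈ 5.85434e+09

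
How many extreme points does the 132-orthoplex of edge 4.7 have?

An n-cross-polytope has 2n vertices; here n = 132, giving 264.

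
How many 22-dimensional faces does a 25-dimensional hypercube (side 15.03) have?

f_22(25-cube) = (25 choose 22) · 2^3 = 18400.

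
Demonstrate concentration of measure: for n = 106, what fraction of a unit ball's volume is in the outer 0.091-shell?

1 - (1-0.091)^106 ≈ 0.999959 ≈ 99.995947%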